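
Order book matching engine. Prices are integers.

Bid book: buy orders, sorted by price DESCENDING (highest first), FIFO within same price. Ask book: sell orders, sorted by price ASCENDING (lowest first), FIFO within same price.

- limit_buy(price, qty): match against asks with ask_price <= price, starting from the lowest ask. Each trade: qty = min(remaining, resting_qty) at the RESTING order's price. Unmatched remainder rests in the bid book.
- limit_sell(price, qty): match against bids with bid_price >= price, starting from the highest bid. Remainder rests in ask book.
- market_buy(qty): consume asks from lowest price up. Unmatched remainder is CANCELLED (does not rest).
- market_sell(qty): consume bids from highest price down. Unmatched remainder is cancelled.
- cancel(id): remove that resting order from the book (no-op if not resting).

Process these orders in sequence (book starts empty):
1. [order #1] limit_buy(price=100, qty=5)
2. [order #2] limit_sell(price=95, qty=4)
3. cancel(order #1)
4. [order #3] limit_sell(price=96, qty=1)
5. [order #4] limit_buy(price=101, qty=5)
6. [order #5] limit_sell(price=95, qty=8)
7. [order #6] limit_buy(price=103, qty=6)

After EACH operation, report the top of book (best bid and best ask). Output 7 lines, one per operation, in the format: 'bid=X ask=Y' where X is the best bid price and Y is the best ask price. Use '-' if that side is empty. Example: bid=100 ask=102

Answer: bid=100 ask=-
bid=100 ask=-
bid=- ask=-
bid=- ask=96
bid=101 ask=-
bid=- ask=95
bid=103 ask=-

Derivation:
After op 1 [order #1] limit_buy(price=100, qty=5): fills=none; bids=[#1:5@100] asks=[-]
After op 2 [order #2] limit_sell(price=95, qty=4): fills=#1x#2:4@100; bids=[#1:1@100] asks=[-]
After op 3 cancel(order #1): fills=none; bids=[-] asks=[-]
After op 4 [order #3] limit_sell(price=96, qty=1): fills=none; bids=[-] asks=[#3:1@96]
After op 5 [order #4] limit_buy(price=101, qty=5): fills=#4x#3:1@96; bids=[#4:4@101] asks=[-]
After op 6 [order #5] limit_sell(price=95, qty=8): fills=#4x#5:4@101; bids=[-] asks=[#5:4@95]
After op 7 [order #6] limit_buy(price=103, qty=6): fills=#6x#5:4@95; bids=[#6:2@103] asks=[-]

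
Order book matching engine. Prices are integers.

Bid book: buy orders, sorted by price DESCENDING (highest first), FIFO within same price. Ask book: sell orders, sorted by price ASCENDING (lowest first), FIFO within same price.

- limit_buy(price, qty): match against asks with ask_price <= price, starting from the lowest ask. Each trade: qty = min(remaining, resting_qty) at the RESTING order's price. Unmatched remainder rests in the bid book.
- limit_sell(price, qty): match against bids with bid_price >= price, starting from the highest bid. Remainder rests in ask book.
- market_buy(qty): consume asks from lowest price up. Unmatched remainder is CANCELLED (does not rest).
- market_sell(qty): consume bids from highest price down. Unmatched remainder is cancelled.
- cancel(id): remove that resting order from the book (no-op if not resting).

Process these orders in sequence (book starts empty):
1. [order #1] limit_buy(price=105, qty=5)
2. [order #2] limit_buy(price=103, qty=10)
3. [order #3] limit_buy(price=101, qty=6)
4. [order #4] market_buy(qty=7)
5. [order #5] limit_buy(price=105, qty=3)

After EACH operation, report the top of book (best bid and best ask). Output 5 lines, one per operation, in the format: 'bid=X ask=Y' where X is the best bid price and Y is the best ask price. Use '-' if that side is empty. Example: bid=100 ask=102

After op 1 [order #1] limit_buy(price=105, qty=5): fills=none; bids=[#1:5@105] asks=[-]
After op 2 [order #2] limit_buy(price=103, qty=10): fills=none; bids=[#1:5@105 #2:10@103] asks=[-]
After op 3 [order #3] limit_buy(price=101, qty=6): fills=none; bids=[#1:5@105 #2:10@103 #3:6@101] asks=[-]
After op 4 [order #4] market_buy(qty=7): fills=none; bids=[#1:5@105 #2:10@103 #3:6@101] asks=[-]
After op 5 [order #5] limit_buy(price=105, qty=3): fills=none; bids=[#1:5@105 #5:3@105 #2:10@103 #3:6@101] asks=[-]

Answer: bid=105 ask=-
bid=105 ask=-
bid=105 ask=-
bid=105 ask=-
bid=105 ask=-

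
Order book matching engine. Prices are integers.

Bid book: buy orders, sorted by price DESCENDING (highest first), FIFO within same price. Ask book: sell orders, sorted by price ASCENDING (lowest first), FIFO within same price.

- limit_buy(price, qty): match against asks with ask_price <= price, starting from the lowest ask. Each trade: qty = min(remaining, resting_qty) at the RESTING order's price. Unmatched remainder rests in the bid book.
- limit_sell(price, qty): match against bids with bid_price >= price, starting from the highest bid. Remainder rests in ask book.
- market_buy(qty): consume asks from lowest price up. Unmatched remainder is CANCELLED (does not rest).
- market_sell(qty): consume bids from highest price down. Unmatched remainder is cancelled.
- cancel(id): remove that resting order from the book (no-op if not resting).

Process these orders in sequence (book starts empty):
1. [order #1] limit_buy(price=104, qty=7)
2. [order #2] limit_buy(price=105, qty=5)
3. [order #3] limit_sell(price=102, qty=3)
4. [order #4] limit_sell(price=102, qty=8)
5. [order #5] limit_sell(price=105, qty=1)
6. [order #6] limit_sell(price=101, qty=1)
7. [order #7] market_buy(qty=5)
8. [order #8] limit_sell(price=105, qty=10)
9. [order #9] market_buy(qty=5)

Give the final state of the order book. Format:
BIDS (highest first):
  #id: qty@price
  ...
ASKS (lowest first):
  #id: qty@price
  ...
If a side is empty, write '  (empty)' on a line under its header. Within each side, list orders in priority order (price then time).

Answer: BIDS (highest first):
  (empty)
ASKS (lowest first):
  #8: 5@105

Derivation:
After op 1 [order #1] limit_buy(price=104, qty=7): fills=none; bids=[#1:7@104] asks=[-]
After op 2 [order #2] limit_buy(price=105, qty=5): fills=none; bids=[#2:5@105 #1:7@104] asks=[-]
After op 3 [order #3] limit_sell(price=102, qty=3): fills=#2x#3:3@105; bids=[#2:2@105 #1:7@104] asks=[-]
After op 4 [order #4] limit_sell(price=102, qty=8): fills=#2x#4:2@105 #1x#4:6@104; bids=[#1:1@104] asks=[-]
After op 5 [order #5] limit_sell(price=105, qty=1): fills=none; bids=[#1:1@104] asks=[#5:1@105]
After op 6 [order #6] limit_sell(price=101, qty=1): fills=#1x#6:1@104; bids=[-] asks=[#5:1@105]
After op 7 [order #7] market_buy(qty=5): fills=#7x#5:1@105; bids=[-] asks=[-]
After op 8 [order #8] limit_sell(price=105, qty=10): fills=none; bids=[-] asks=[#8:10@105]
After op 9 [order #9] market_buy(qty=5): fills=#9x#8:5@105; bids=[-] asks=[#8:5@105]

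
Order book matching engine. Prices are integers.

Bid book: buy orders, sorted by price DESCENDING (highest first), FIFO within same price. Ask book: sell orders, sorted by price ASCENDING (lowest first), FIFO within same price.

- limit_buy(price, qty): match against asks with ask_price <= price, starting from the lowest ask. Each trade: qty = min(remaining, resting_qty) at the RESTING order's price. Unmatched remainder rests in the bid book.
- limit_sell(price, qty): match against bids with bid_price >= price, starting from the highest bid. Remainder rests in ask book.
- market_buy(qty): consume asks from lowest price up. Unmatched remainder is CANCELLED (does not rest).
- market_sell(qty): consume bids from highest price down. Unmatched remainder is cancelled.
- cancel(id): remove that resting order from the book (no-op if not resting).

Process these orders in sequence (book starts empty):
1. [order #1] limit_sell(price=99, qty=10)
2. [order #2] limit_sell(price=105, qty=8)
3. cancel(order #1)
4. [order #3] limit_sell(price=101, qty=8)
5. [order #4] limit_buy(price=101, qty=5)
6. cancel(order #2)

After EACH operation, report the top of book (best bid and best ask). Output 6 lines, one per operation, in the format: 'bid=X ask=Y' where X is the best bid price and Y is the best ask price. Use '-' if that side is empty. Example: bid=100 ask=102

After op 1 [order #1] limit_sell(price=99, qty=10): fills=none; bids=[-] asks=[#1:10@99]
After op 2 [order #2] limit_sell(price=105, qty=8): fills=none; bids=[-] asks=[#1:10@99 #2:8@105]
After op 3 cancel(order #1): fills=none; bids=[-] asks=[#2:8@105]
After op 4 [order #3] limit_sell(price=101, qty=8): fills=none; bids=[-] asks=[#3:8@101 #2:8@105]
After op 5 [order #4] limit_buy(price=101, qty=5): fills=#4x#3:5@101; bids=[-] asks=[#3:3@101 #2:8@105]
After op 6 cancel(order #2): fills=none; bids=[-] asks=[#3:3@101]

Answer: bid=- ask=99
bid=- ask=99
bid=- ask=105
bid=- ask=101
bid=- ask=101
bid=- ask=101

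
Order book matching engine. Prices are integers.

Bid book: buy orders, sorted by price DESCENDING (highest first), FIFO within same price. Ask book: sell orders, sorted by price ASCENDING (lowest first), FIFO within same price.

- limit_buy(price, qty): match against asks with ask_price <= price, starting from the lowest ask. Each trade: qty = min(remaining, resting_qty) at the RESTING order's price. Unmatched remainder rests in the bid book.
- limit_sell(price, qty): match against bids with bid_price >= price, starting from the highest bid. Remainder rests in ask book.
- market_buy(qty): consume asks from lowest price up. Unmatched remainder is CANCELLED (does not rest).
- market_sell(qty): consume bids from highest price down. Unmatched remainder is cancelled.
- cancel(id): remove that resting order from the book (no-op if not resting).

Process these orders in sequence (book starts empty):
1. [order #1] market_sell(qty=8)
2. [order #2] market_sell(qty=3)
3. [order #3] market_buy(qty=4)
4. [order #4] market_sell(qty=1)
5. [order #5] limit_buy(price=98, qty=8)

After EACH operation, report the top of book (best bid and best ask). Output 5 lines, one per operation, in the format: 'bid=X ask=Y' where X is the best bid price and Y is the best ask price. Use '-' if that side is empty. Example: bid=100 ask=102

Answer: bid=- ask=-
bid=- ask=-
bid=- ask=-
bid=- ask=-
bid=98 ask=-

Derivation:
After op 1 [order #1] market_sell(qty=8): fills=none; bids=[-] asks=[-]
After op 2 [order #2] market_sell(qty=3): fills=none; bids=[-] asks=[-]
After op 3 [order #3] market_buy(qty=4): fills=none; bids=[-] asks=[-]
After op 4 [order #4] market_sell(qty=1): fills=none; bids=[-] asks=[-]
After op 5 [order #5] limit_buy(price=98, qty=8): fills=none; bids=[#5:8@98] asks=[-]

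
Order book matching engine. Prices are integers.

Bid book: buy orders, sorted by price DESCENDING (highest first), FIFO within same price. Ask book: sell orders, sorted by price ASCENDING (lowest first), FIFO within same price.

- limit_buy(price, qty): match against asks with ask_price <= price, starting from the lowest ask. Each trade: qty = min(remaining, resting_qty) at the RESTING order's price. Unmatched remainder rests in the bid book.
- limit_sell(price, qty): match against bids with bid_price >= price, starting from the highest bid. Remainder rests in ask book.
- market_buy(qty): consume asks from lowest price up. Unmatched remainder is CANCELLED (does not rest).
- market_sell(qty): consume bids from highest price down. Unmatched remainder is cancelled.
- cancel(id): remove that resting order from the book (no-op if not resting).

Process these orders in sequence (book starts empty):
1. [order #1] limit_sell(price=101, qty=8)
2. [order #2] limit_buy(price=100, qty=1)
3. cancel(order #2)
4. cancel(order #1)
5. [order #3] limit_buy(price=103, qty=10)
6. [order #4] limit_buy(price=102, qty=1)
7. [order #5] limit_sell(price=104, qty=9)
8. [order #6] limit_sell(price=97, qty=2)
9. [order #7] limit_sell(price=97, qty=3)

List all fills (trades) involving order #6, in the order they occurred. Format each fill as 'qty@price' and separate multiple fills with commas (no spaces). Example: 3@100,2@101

Answer: 2@103

Derivation:
After op 1 [order #1] limit_sell(price=101, qty=8): fills=none; bids=[-] asks=[#1:8@101]
After op 2 [order #2] limit_buy(price=100, qty=1): fills=none; bids=[#2:1@100] asks=[#1:8@101]
After op 3 cancel(order #2): fills=none; bids=[-] asks=[#1:8@101]
After op 4 cancel(order #1): fills=none; bids=[-] asks=[-]
After op 5 [order #3] limit_buy(price=103, qty=10): fills=none; bids=[#3:10@103] asks=[-]
After op 6 [order #4] limit_buy(price=102, qty=1): fills=none; bids=[#3:10@103 #4:1@102] asks=[-]
After op 7 [order #5] limit_sell(price=104, qty=9): fills=none; bids=[#3:10@103 #4:1@102] asks=[#5:9@104]
After op 8 [order #6] limit_sell(price=97, qty=2): fills=#3x#6:2@103; bids=[#3:8@103 #4:1@102] asks=[#5:9@104]
After op 9 [order #7] limit_sell(price=97, qty=3): fills=#3x#7:3@103; bids=[#3:5@103 #4:1@102] asks=[#5:9@104]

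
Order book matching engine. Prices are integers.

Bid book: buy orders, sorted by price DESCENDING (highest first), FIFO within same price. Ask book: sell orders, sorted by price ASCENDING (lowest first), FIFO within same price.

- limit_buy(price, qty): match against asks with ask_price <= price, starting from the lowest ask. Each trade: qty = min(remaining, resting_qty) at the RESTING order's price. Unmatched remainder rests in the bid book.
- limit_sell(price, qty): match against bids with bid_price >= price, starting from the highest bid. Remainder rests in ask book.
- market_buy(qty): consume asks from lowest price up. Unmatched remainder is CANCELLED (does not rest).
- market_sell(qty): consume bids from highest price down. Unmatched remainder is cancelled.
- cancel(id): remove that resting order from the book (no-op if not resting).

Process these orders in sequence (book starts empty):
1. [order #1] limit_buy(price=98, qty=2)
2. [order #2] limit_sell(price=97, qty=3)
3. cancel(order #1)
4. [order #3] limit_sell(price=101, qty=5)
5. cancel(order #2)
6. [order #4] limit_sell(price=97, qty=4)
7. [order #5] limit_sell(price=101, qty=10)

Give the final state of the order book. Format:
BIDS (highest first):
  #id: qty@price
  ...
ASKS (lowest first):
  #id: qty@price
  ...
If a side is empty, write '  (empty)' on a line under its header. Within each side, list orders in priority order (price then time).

Answer: BIDS (highest first):
  (empty)
ASKS (lowest first):
  #4: 4@97
  #3: 5@101
  #5: 10@101

Derivation:
After op 1 [order #1] limit_buy(price=98, qty=2): fills=none; bids=[#1:2@98] asks=[-]
After op 2 [order #2] limit_sell(price=97, qty=3): fills=#1x#2:2@98; bids=[-] asks=[#2:1@97]
After op 3 cancel(order #1): fills=none; bids=[-] asks=[#2:1@97]
After op 4 [order #3] limit_sell(price=101, qty=5): fills=none; bids=[-] asks=[#2:1@97 #3:5@101]
After op 5 cancel(order #2): fills=none; bids=[-] asks=[#3:5@101]
After op 6 [order #4] limit_sell(price=97, qty=4): fills=none; bids=[-] asks=[#4:4@97 #3:5@101]
After op 7 [order #5] limit_sell(price=101, qty=10): fills=none; bids=[-] asks=[#4:4@97 #3:5@101 #5:10@101]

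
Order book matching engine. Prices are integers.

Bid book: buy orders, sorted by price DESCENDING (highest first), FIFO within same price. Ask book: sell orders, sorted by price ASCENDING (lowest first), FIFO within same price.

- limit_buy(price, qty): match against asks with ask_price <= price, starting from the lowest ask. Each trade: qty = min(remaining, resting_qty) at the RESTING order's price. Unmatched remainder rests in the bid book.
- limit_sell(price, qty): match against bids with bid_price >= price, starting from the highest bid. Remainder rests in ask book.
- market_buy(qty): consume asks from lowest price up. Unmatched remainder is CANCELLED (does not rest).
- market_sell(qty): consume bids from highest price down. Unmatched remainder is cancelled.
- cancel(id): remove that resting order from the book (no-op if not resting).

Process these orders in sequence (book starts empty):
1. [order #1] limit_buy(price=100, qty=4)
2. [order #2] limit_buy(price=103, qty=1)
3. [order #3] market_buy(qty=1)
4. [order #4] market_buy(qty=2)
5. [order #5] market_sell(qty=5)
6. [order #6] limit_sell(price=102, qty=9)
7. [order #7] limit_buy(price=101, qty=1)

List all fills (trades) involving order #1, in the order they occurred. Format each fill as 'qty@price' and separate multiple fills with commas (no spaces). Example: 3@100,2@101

After op 1 [order #1] limit_buy(price=100, qty=4): fills=none; bids=[#1:4@100] asks=[-]
After op 2 [order #2] limit_buy(price=103, qty=1): fills=none; bids=[#2:1@103 #1:4@100] asks=[-]
After op 3 [order #3] market_buy(qty=1): fills=none; bids=[#2:1@103 #1:4@100] asks=[-]
After op 4 [order #4] market_buy(qty=2): fills=none; bids=[#2:1@103 #1:4@100] asks=[-]
After op 5 [order #5] market_sell(qty=5): fills=#2x#5:1@103 #1x#5:4@100; bids=[-] asks=[-]
After op 6 [order #6] limit_sell(price=102, qty=9): fills=none; bids=[-] asks=[#6:9@102]
After op 7 [order #7] limit_buy(price=101, qty=1): fills=none; bids=[#7:1@101] asks=[#6:9@102]

Answer: 4@100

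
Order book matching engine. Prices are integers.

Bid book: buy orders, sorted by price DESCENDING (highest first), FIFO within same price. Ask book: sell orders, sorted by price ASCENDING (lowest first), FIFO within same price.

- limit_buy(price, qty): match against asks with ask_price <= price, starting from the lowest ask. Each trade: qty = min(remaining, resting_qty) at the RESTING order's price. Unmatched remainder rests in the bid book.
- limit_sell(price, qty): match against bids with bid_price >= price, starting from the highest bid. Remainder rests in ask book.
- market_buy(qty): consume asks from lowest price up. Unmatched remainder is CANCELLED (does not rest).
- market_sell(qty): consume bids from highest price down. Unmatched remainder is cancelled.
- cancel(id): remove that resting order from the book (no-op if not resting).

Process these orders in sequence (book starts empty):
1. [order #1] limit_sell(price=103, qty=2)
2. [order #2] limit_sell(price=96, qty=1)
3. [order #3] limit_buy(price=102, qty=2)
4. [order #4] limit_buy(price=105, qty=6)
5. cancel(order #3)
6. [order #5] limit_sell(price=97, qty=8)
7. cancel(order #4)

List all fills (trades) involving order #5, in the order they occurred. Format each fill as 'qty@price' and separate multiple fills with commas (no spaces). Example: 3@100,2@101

After op 1 [order #1] limit_sell(price=103, qty=2): fills=none; bids=[-] asks=[#1:2@103]
After op 2 [order #2] limit_sell(price=96, qty=1): fills=none; bids=[-] asks=[#2:1@96 #1:2@103]
After op 3 [order #3] limit_buy(price=102, qty=2): fills=#3x#2:1@96; bids=[#3:1@102] asks=[#1:2@103]
After op 4 [order #4] limit_buy(price=105, qty=6): fills=#4x#1:2@103; bids=[#4:4@105 #3:1@102] asks=[-]
After op 5 cancel(order #3): fills=none; bids=[#4:4@105] asks=[-]
After op 6 [order #5] limit_sell(price=97, qty=8): fills=#4x#5:4@105; bids=[-] asks=[#5:4@97]
After op 7 cancel(order #4): fills=none; bids=[-] asks=[#5:4@97]

Answer: 4@105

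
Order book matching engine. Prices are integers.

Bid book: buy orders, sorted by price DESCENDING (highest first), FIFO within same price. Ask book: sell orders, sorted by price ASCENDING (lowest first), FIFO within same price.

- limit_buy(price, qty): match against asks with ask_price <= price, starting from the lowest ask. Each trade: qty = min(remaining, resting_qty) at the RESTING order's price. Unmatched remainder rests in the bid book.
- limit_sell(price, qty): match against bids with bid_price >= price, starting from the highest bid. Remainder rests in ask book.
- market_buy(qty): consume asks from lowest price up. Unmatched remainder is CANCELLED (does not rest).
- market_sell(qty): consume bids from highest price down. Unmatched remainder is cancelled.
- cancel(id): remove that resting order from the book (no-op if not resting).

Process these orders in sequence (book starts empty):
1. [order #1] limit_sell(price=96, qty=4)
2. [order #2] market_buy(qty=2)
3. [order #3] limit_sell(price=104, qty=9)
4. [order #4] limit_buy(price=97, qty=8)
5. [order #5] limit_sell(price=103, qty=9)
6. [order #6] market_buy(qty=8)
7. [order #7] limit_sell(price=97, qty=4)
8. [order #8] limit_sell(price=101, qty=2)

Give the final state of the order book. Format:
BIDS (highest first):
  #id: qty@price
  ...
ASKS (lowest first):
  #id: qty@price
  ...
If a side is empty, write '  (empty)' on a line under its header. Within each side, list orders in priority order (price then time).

After op 1 [order #1] limit_sell(price=96, qty=4): fills=none; bids=[-] asks=[#1:4@96]
After op 2 [order #2] market_buy(qty=2): fills=#2x#1:2@96; bids=[-] asks=[#1:2@96]
After op 3 [order #3] limit_sell(price=104, qty=9): fills=none; bids=[-] asks=[#1:2@96 #3:9@104]
After op 4 [order #4] limit_buy(price=97, qty=8): fills=#4x#1:2@96; bids=[#4:6@97] asks=[#3:9@104]
After op 5 [order #5] limit_sell(price=103, qty=9): fills=none; bids=[#4:6@97] asks=[#5:9@103 #3:9@104]
After op 6 [order #6] market_buy(qty=8): fills=#6x#5:8@103; bids=[#4:6@97] asks=[#5:1@103 #3:9@104]
After op 7 [order #7] limit_sell(price=97, qty=4): fills=#4x#7:4@97; bids=[#4:2@97] asks=[#5:1@103 #3:9@104]
After op 8 [order #8] limit_sell(price=101, qty=2): fills=none; bids=[#4:2@97] asks=[#8:2@101 #5:1@103 #3:9@104]

Answer: BIDS (highest first):
  #4: 2@97
ASKS (lowest first):
  #8: 2@101
  #5: 1@103
  #3: 9@104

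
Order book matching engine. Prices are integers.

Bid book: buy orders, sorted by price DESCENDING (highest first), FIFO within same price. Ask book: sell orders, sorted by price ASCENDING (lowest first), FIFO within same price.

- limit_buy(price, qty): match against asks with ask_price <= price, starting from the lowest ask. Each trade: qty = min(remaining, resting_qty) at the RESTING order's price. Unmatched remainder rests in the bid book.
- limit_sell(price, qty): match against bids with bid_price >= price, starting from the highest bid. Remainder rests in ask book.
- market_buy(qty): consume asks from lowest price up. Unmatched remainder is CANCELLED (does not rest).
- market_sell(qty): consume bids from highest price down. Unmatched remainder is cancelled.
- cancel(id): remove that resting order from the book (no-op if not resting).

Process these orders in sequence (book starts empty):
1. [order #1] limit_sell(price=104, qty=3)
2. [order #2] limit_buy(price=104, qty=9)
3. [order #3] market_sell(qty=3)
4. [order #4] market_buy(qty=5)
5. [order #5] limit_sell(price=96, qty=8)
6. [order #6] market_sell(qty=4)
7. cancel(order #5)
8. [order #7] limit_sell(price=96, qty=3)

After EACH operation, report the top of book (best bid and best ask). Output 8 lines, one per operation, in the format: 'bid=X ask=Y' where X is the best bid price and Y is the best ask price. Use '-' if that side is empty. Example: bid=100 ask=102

After op 1 [order #1] limit_sell(price=104, qty=3): fills=none; bids=[-] asks=[#1:3@104]
After op 2 [order #2] limit_buy(price=104, qty=9): fills=#2x#1:3@104; bids=[#2:6@104] asks=[-]
After op 3 [order #3] market_sell(qty=3): fills=#2x#3:3@104; bids=[#2:3@104] asks=[-]
After op 4 [order #4] market_buy(qty=5): fills=none; bids=[#2:3@104] asks=[-]
After op 5 [order #5] limit_sell(price=96, qty=8): fills=#2x#5:3@104; bids=[-] asks=[#5:5@96]
After op 6 [order #6] market_sell(qty=4): fills=none; bids=[-] asks=[#5:5@96]
After op 7 cancel(order #5): fills=none; bids=[-] asks=[-]
After op 8 [order #7] limit_sell(price=96, qty=3): fills=none; bids=[-] asks=[#7:3@96]

Answer: bid=- ask=104
bid=104 ask=-
bid=104 ask=-
bid=104 ask=-
bid=- ask=96
bid=- ask=96
bid=- ask=-
bid=- ask=96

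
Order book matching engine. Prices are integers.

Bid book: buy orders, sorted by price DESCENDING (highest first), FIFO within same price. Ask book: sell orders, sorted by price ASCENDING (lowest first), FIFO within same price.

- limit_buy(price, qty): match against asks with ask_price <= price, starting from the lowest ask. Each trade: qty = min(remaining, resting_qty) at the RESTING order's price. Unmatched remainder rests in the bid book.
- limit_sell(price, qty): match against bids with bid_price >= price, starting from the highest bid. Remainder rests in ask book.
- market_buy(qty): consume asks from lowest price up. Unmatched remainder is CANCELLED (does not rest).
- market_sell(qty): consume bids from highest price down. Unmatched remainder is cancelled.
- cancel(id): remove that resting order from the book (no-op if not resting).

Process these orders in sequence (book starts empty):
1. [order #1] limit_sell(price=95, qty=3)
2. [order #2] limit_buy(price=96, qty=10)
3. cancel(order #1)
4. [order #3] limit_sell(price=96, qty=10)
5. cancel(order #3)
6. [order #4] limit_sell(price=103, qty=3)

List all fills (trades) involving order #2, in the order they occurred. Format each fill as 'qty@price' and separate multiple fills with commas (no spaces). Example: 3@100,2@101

Answer: 3@95,7@96

Derivation:
After op 1 [order #1] limit_sell(price=95, qty=3): fills=none; bids=[-] asks=[#1:3@95]
After op 2 [order #2] limit_buy(price=96, qty=10): fills=#2x#1:3@95; bids=[#2:7@96] asks=[-]
After op 3 cancel(order #1): fills=none; bids=[#2:7@96] asks=[-]
After op 4 [order #3] limit_sell(price=96, qty=10): fills=#2x#3:7@96; bids=[-] asks=[#3:3@96]
After op 5 cancel(order #3): fills=none; bids=[-] asks=[-]
After op 6 [order #4] limit_sell(price=103, qty=3): fills=none; bids=[-] asks=[#4:3@103]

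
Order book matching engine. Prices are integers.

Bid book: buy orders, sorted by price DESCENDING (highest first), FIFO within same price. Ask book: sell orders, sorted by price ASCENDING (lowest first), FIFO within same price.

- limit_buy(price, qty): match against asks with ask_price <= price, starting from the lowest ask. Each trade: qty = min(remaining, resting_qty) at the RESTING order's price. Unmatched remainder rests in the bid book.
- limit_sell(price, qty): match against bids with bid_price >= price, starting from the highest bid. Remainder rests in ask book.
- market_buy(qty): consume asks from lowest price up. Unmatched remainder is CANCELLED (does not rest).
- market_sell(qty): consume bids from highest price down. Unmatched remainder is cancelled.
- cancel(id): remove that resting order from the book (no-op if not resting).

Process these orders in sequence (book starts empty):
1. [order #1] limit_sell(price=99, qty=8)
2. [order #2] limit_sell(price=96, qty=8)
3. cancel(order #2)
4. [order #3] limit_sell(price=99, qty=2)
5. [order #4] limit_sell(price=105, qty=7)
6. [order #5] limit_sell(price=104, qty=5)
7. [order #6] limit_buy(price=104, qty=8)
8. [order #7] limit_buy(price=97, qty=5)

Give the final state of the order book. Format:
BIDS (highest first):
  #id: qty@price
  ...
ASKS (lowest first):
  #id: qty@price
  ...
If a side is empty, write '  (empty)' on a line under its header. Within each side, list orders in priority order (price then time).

After op 1 [order #1] limit_sell(price=99, qty=8): fills=none; bids=[-] asks=[#1:8@99]
After op 2 [order #2] limit_sell(price=96, qty=8): fills=none; bids=[-] asks=[#2:8@96 #1:8@99]
After op 3 cancel(order #2): fills=none; bids=[-] asks=[#1:8@99]
After op 4 [order #3] limit_sell(price=99, qty=2): fills=none; bids=[-] asks=[#1:8@99 #3:2@99]
After op 5 [order #4] limit_sell(price=105, qty=7): fills=none; bids=[-] asks=[#1:8@99 #3:2@99 #4:7@105]
After op 6 [order #5] limit_sell(price=104, qty=5): fills=none; bids=[-] asks=[#1:8@99 #3:2@99 #5:5@104 #4:7@105]
After op 7 [order #6] limit_buy(price=104, qty=8): fills=#6x#1:8@99; bids=[-] asks=[#3:2@99 #5:5@104 #4:7@105]
After op 8 [order #7] limit_buy(price=97, qty=5): fills=none; bids=[#7:5@97] asks=[#3:2@99 #5:5@104 #4:7@105]

Answer: BIDS (highest first):
  #7: 5@97
ASKS (lowest first):
  #3: 2@99
  #5: 5@104
  #4: 7@105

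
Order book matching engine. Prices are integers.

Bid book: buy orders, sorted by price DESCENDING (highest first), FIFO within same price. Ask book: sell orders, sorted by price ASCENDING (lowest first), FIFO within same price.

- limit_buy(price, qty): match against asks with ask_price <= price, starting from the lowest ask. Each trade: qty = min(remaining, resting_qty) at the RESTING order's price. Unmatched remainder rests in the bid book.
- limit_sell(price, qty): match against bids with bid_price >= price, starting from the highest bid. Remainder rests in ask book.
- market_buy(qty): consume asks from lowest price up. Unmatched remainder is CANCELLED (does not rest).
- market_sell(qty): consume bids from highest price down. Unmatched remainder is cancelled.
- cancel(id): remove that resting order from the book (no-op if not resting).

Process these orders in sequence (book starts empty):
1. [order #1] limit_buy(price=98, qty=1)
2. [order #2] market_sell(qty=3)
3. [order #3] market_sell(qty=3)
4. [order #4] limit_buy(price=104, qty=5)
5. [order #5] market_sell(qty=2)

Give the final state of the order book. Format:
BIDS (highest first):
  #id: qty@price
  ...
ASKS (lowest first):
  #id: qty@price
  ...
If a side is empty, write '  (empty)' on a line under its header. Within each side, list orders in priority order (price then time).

After op 1 [order #1] limit_buy(price=98, qty=1): fills=none; bids=[#1:1@98] asks=[-]
After op 2 [order #2] market_sell(qty=3): fills=#1x#2:1@98; bids=[-] asks=[-]
After op 3 [order #3] market_sell(qty=3): fills=none; bids=[-] asks=[-]
After op 4 [order #4] limit_buy(price=104, qty=5): fills=none; bids=[#4:5@104] asks=[-]
After op 5 [order #5] market_sell(qty=2): fills=#4x#5:2@104; bids=[#4:3@104] asks=[-]

Answer: BIDS (highest first):
  #4: 3@104
ASKS (lowest first):
  (empty)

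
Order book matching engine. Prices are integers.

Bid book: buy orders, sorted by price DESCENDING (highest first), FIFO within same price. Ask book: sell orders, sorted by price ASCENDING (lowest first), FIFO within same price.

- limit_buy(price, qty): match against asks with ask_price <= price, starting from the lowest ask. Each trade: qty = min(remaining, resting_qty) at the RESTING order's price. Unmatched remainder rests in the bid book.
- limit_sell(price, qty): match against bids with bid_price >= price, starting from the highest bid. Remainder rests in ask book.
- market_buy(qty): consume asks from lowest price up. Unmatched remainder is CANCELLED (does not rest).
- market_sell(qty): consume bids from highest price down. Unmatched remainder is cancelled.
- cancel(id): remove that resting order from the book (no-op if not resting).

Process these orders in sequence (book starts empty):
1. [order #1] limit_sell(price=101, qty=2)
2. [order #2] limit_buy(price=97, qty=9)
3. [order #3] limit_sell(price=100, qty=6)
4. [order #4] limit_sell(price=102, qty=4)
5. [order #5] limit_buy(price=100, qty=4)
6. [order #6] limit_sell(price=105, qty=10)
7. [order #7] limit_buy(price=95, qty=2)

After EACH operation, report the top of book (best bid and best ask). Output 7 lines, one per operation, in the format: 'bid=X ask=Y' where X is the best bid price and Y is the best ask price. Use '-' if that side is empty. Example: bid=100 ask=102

Answer: bid=- ask=101
bid=97 ask=101
bid=97 ask=100
bid=97 ask=100
bid=97 ask=100
bid=97 ask=100
bid=97 ask=100

Derivation:
After op 1 [order #1] limit_sell(price=101, qty=2): fills=none; bids=[-] asks=[#1:2@101]
After op 2 [order #2] limit_buy(price=97, qty=9): fills=none; bids=[#2:9@97] asks=[#1:2@101]
After op 3 [order #3] limit_sell(price=100, qty=6): fills=none; bids=[#2:9@97] asks=[#3:6@100 #1:2@101]
After op 4 [order #4] limit_sell(price=102, qty=4): fills=none; bids=[#2:9@97] asks=[#3:6@100 #1:2@101 #4:4@102]
After op 5 [order #5] limit_buy(price=100, qty=4): fills=#5x#3:4@100; bids=[#2:9@97] asks=[#3:2@100 #1:2@101 #4:4@102]
After op 6 [order #6] limit_sell(price=105, qty=10): fills=none; bids=[#2:9@97] asks=[#3:2@100 #1:2@101 #4:4@102 #6:10@105]
After op 7 [order #7] limit_buy(price=95, qty=2): fills=none; bids=[#2:9@97 #7:2@95] asks=[#3:2@100 #1:2@101 #4:4@102 #6:10@105]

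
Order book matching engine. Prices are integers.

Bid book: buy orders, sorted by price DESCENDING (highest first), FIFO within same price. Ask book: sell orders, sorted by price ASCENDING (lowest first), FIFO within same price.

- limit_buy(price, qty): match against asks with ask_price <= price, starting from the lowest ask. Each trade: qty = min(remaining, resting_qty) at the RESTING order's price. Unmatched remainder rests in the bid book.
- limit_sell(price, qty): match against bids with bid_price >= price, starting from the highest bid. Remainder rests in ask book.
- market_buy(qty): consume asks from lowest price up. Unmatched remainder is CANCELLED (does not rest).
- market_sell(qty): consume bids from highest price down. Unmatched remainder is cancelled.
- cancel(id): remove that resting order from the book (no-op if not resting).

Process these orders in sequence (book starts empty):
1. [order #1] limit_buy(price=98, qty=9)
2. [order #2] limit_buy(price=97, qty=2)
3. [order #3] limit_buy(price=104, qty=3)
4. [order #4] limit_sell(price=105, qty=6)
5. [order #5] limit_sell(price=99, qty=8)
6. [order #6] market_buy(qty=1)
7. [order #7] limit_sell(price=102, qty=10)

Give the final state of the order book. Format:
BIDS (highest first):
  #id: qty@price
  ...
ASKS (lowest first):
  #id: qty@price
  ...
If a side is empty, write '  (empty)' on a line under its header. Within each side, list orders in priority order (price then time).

After op 1 [order #1] limit_buy(price=98, qty=9): fills=none; bids=[#1:9@98] asks=[-]
After op 2 [order #2] limit_buy(price=97, qty=2): fills=none; bids=[#1:9@98 #2:2@97] asks=[-]
After op 3 [order #3] limit_buy(price=104, qty=3): fills=none; bids=[#3:3@104 #1:9@98 #2:2@97] asks=[-]
After op 4 [order #4] limit_sell(price=105, qty=6): fills=none; bids=[#3:3@104 #1:9@98 #2:2@97] asks=[#4:6@105]
After op 5 [order #5] limit_sell(price=99, qty=8): fills=#3x#5:3@104; bids=[#1:9@98 #2:2@97] asks=[#5:5@99 #4:6@105]
After op 6 [order #6] market_buy(qty=1): fills=#6x#5:1@99; bids=[#1:9@98 #2:2@97] asks=[#5:4@99 #4:6@105]
After op 7 [order #7] limit_sell(price=102, qty=10): fills=none; bids=[#1:9@98 #2:2@97] asks=[#5:4@99 #7:10@102 #4:6@105]

Answer: BIDS (highest first):
  #1: 9@98
  #2: 2@97
ASKS (lowest first):
  #5: 4@99
  #7: 10@102
  #4: 6@105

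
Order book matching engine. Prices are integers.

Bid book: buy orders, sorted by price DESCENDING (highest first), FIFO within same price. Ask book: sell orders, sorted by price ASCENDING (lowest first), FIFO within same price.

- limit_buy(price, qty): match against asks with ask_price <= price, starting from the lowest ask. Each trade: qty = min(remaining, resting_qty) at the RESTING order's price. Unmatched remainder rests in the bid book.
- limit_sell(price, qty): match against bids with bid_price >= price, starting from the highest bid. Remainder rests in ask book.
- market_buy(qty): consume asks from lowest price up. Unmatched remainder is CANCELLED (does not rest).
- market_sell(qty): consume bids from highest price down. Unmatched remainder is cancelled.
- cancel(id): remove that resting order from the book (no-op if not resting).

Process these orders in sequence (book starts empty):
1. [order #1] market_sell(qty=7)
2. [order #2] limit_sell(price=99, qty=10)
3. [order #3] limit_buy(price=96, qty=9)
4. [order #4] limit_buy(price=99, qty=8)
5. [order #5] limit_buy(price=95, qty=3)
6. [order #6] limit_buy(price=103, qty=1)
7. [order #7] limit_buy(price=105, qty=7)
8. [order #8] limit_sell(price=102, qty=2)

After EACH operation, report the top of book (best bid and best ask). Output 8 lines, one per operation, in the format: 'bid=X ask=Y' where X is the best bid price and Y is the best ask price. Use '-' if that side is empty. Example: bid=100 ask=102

Answer: bid=- ask=-
bid=- ask=99
bid=96 ask=99
bid=96 ask=99
bid=96 ask=99
bid=96 ask=99
bid=105 ask=-
bid=105 ask=-

Derivation:
After op 1 [order #1] market_sell(qty=7): fills=none; bids=[-] asks=[-]
After op 2 [order #2] limit_sell(price=99, qty=10): fills=none; bids=[-] asks=[#2:10@99]
After op 3 [order #3] limit_buy(price=96, qty=9): fills=none; bids=[#3:9@96] asks=[#2:10@99]
After op 4 [order #4] limit_buy(price=99, qty=8): fills=#4x#2:8@99; bids=[#3:9@96] asks=[#2:2@99]
After op 5 [order #5] limit_buy(price=95, qty=3): fills=none; bids=[#3:9@96 #5:3@95] asks=[#2:2@99]
After op 6 [order #6] limit_buy(price=103, qty=1): fills=#6x#2:1@99; bids=[#3:9@96 #5:3@95] asks=[#2:1@99]
After op 7 [order #7] limit_buy(price=105, qty=7): fills=#7x#2:1@99; bids=[#7:6@105 #3:9@96 #5:3@95] asks=[-]
After op 8 [order #8] limit_sell(price=102, qty=2): fills=#7x#8:2@105; bids=[#7:4@105 #3:9@96 #5:3@95] asks=[-]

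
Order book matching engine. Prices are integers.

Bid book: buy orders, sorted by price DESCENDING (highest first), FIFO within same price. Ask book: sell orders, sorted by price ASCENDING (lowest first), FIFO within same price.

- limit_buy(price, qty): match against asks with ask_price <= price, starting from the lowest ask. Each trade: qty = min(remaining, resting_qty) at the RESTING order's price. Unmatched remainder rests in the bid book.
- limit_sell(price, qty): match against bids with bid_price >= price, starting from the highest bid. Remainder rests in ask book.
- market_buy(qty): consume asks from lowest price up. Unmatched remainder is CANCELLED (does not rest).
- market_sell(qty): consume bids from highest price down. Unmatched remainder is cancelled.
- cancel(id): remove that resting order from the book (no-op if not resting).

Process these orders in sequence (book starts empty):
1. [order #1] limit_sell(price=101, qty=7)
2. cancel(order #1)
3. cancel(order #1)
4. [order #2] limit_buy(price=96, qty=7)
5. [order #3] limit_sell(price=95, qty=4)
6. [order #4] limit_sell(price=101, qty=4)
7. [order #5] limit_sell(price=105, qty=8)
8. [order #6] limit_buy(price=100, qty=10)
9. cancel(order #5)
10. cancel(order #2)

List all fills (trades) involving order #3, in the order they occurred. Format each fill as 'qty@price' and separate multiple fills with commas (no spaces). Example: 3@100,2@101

After op 1 [order #1] limit_sell(price=101, qty=7): fills=none; bids=[-] asks=[#1:7@101]
After op 2 cancel(order #1): fills=none; bids=[-] asks=[-]
After op 3 cancel(order #1): fills=none; bids=[-] asks=[-]
After op 4 [order #2] limit_buy(price=96, qty=7): fills=none; bids=[#2:7@96] asks=[-]
After op 5 [order #3] limit_sell(price=95, qty=4): fills=#2x#3:4@96; bids=[#2:3@96] asks=[-]
After op 6 [order #4] limit_sell(price=101, qty=4): fills=none; bids=[#2:3@96] asks=[#4:4@101]
After op 7 [order #5] limit_sell(price=105, qty=8): fills=none; bids=[#2:3@96] asks=[#4:4@101 #5:8@105]
After op 8 [order #6] limit_buy(price=100, qty=10): fills=none; bids=[#6:10@100 #2:3@96] asks=[#4:4@101 #5:8@105]
After op 9 cancel(order #5): fills=none; bids=[#6:10@100 #2:3@96] asks=[#4:4@101]
After op 10 cancel(order #2): fills=none; bids=[#6:10@100] asks=[#4:4@101]

Answer: 4@96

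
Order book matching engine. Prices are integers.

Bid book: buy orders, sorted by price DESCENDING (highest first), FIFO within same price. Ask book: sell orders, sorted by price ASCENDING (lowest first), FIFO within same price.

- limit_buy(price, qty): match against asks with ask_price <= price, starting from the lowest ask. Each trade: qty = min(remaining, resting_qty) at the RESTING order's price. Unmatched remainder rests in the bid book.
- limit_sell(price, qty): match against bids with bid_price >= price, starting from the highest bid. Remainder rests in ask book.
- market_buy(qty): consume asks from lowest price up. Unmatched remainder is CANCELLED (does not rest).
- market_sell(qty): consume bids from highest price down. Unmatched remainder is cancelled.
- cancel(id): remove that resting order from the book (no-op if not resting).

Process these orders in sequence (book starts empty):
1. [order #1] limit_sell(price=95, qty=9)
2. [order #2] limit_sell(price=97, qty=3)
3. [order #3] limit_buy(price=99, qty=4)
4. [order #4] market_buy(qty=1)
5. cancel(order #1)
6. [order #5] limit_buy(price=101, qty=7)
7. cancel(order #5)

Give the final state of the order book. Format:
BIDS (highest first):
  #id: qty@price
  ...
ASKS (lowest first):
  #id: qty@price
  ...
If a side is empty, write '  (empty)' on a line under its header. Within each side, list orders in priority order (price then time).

After op 1 [order #1] limit_sell(price=95, qty=9): fills=none; bids=[-] asks=[#1:9@95]
After op 2 [order #2] limit_sell(price=97, qty=3): fills=none; bids=[-] asks=[#1:9@95 #2:3@97]
After op 3 [order #3] limit_buy(price=99, qty=4): fills=#3x#1:4@95; bids=[-] asks=[#1:5@95 #2:3@97]
After op 4 [order #4] market_buy(qty=1): fills=#4x#1:1@95; bids=[-] asks=[#1:4@95 #2:3@97]
After op 5 cancel(order #1): fills=none; bids=[-] asks=[#2:3@97]
After op 6 [order #5] limit_buy(price=101, qty=7): fills=#5x#2:3@97; bids=[#5:4@101] asks=[-]
After op 7 cancel(order #5): fills=none; bids=[-] asks=[-]

Answer: BIDS (highest first):
  (empty)
ASKS (lowest first):
  (empty)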